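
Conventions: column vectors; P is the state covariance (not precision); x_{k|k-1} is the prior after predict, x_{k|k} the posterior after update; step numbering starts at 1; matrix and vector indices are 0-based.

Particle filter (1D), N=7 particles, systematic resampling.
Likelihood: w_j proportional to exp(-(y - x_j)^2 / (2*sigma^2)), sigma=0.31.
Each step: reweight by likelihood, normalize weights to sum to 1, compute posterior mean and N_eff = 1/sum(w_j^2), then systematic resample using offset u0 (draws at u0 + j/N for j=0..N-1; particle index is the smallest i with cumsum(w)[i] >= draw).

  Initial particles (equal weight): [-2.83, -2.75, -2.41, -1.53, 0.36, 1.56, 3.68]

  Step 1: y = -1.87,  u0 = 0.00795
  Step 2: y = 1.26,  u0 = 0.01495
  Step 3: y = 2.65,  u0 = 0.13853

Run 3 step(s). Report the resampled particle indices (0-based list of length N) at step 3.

resampled_idx = [0, 1, 2, 3, 4, 5, 6]

step 1: w=[0.0104, 0.0224, 0.2764, 0.6907, 0.0000, 0.0000, 0.0000]  mean=-1.8142  Neff=1.8047  idx=[0, 2, 2, 3, 3, 3, 3]
step 2: w=[0.0000, 0.0000, 0.0000, 0.2500, 0.2500, 0.2500, 0.2500]  mean=-1.5300  Neff=4.0000  idx=[3, 3, 4, 4, 5, 5, 6]
step 3: w=[0.1429, 0.1429, 0.1429, 0.1429, 0.1429, 0.1429, 0.1429]  mean=-1.5300  Neff=7.0000  idx=[0, 1, 2, 3, 4, 5, 6]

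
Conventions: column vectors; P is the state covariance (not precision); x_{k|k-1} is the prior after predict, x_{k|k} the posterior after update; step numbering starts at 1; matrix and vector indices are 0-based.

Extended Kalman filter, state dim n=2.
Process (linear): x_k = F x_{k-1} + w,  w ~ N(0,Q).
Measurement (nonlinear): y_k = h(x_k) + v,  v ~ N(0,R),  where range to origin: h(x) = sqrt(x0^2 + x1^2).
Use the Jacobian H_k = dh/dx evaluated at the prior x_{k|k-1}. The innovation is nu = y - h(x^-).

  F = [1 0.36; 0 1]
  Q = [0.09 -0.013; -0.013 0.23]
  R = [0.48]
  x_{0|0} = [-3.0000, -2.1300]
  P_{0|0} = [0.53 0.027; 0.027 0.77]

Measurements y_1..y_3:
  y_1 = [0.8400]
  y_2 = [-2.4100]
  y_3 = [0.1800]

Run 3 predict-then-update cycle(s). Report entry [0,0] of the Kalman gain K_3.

K[0,0] = 0.2389

step 1: x^-=[-3.7668, -2.1300]  P^-=[0.7392 0.2912; 0.2912 1.0000]  H_jac=[-0.8705 -0.4922]  S=[1.5319]  K=[-0.5136; -0.4868]  nu=[-3.4873]  x^+=[-1.9757, -0.4325]  P^+=[0.3351 -0.0918; -0.0918 0.6370]
step 2: x^-=[-2.1314, -0.4325]  P^-=[0.4416 0.1245; 0.1245 0.8670]  H_jac=[-0.9800 -0.1989]  S=[0.9869]  K=[-0.4636; -0.2984]  nu=[-4.5848]  x^+=[-0.0060, 0.9354]  P^+=[0.2295 -0.0120; -0.0120 0.7792]
step 3: x^-=[0.3308, 0.9354]  P^-=[0.4118 0.2555; 0.2555 1.0092]  H_jac=[0.3334 0.9428]  S=[1.5834]  K=[0.2389; 0.6547]  nu=[-0.8122]  x^+=[0.1368, 0.4037]  P^+=[0.3215 0.0079; 0.0079 0.3305]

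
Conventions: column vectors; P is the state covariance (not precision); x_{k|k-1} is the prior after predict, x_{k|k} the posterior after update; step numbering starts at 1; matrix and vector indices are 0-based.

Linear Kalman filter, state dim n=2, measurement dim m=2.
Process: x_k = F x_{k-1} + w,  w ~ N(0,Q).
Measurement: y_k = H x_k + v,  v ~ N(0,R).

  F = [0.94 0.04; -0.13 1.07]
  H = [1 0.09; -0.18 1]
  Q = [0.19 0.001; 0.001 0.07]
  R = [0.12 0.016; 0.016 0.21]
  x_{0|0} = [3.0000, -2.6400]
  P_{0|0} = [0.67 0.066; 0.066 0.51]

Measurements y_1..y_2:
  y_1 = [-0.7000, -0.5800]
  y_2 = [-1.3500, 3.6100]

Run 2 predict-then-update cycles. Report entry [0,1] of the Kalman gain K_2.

step 1: x^-=[2.7144, -3.2148]  P^-=[0.7878 0.0070; 0.0070 0.6469]  S=[0.9143 -0.0607; -0.0607 0.8799]  K=[0.8561 -0.0942; 0.1206 0.7421]  nu=[-3.1251, 3.1234]  x^+=[-0.2550, -1.2739]  P^+=[0.1001 0.0120; 0.0120 0.1599]
step 2: x^-=[-0.2906, -1.3299]  P^-=[0.2796 0.0076; 0.0076 0.2515]  S=[0.4030 -0.0043; -0.0043 0.4678]  K=[0.6946 -0.0851; 0.0806 0.5354]  nu=[-0.9397, 4.8876]  x^+=[-1.3593, 1.2110]  P^+=[0.0813 0.0079; 0.0079 0.1151]

K[0,1] = -0.0851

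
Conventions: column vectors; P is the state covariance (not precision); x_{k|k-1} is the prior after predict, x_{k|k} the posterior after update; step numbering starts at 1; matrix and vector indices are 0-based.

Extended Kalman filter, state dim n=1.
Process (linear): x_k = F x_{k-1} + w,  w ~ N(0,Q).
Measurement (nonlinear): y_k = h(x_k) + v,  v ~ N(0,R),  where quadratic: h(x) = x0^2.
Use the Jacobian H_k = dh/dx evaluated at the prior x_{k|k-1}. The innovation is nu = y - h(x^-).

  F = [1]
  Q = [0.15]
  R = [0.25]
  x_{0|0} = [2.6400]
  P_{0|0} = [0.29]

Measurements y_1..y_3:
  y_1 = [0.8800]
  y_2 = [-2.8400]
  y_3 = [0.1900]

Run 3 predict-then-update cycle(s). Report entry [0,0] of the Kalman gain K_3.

step 1: x^-=[2.6400]  P^-=[0.4400]  H_jac=[5.2800]  S=[12.5165]  K=[0.1856]  nu=[-6.0896]  x^+=[1.5097]  P^+=[0.0088]
step 2: x^-=[1.5097]  P^-=[0.1588]  H_jac=[3.0194]  S=[1.6976]  K=[0.2824]  nu=[-5.1192]  x^+=[0.0639]  P^+=[0.0234]
step 3: x^-=[0.0639]  P^-=[0.1734]  H_jac=[0.1279]  S=[0.2528]  K=[0.0877]  nu=[0.1859]  x^+=[0.0802]  P^+=[0.1714]

K[0,0] = 0.0877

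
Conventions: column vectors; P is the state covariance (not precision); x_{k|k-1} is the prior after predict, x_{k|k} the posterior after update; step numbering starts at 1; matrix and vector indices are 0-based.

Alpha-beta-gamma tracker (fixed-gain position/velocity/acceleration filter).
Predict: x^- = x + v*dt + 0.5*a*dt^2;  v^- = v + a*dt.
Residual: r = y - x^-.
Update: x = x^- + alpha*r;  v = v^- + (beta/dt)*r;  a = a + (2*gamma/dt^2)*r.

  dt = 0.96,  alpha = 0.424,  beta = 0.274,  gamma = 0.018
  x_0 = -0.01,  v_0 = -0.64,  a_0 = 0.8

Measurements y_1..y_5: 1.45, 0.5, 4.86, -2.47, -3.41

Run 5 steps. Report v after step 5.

step 1: x_pred=-0.2558  r=1.7058  x^+=0.4675  v^+=0.6149  a^+=0.8666
step 2: x_pred=1.4571  r=-0.9571  x^+=1.0513  v^+=1.1737  a^+=0.8292
step 3: x_pred=2.5601  r=2.2999  x^+=3.5353  v^+=2.6262  a^+=0.9191
step 4: x_pred=6.4799  r=-8.9499  x^+=2.6851  v^+=0.9540  a^+=0.5695
step 5: x_pred=3.8634  r=-7.2734  x^+=0.7795  v^+=-0.5752  a^+=0.2854

v_post = -0.5752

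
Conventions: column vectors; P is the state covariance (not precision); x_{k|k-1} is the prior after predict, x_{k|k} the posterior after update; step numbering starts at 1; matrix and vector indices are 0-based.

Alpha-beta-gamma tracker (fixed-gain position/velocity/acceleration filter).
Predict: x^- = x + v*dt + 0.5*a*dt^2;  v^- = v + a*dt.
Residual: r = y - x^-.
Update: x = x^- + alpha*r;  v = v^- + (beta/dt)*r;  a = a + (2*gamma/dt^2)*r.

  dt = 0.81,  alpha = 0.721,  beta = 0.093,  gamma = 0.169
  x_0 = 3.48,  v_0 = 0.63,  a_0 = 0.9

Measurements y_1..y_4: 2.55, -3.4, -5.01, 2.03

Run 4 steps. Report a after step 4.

a_post = 0.2195

step 1: x_pred=4.2855  r=-1.7355  x^+=3.0342  v^+=1.1597  a^+=0.0059
step 2: x_pred=3.9755  r=-7.3755  x^+=-1.3422  v^+=0.3177  a^+=-3.7937
step 3: x_pred=-2.3294  r=-2.6806  x^+=-4.2621  v^+=-3.0630  a^+=-5.1747
step 4: x_pred=-8.4407  r=10.4707  x^+=-0.8913  v^+=-6.0523  a^+=0.2195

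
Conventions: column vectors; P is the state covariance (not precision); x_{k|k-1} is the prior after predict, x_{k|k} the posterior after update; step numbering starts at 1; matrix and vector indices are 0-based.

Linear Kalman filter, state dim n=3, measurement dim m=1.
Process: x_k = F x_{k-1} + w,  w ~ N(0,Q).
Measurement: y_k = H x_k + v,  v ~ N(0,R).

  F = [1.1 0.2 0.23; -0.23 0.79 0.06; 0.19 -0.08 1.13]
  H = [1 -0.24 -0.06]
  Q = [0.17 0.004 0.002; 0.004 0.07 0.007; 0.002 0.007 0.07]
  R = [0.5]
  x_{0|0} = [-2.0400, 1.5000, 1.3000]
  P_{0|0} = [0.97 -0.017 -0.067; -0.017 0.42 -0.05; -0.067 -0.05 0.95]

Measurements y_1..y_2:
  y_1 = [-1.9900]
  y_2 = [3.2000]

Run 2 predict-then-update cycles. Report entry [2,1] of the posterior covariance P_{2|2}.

step 1: x^-=[-1.6450, 1.7322, 0.9614]  P^-=[1.3648 -0.1865 0.3492; -0.1865 0.3901 -0.0281; 0.3492 -0.0281 1.3015]  S=[1.9387]  K=[0.7162; -0.1436; 0.1433]  nu=[0.1284]  x^+=[-1.5530, 1.7138, 0.9798]  P^+=[0.3702 0.0129 0.1502; 0.0129 0.3502 0.0118; 0.1502 0.0118 1.2617]
step 2: x^-=[-1.1402, 1.7699, 0.6750]  P^-=[0.7815 -0.0020 0.5967; -0.0020 0.3049 0.0295; 0.5967 0.0295 1.7587]  S=[1.2356]  K=[0.6039; -0.0623; 0.3918]  nu=[4.8055]  x^+=[1.7618, 1.4704, 2.5578]  P^+=[0.3309 0.0445 0.3044; 0.0445 0.3001 0.0597; 0.3044 0.0597 1.5690]

P_post[2,1] = 0.0597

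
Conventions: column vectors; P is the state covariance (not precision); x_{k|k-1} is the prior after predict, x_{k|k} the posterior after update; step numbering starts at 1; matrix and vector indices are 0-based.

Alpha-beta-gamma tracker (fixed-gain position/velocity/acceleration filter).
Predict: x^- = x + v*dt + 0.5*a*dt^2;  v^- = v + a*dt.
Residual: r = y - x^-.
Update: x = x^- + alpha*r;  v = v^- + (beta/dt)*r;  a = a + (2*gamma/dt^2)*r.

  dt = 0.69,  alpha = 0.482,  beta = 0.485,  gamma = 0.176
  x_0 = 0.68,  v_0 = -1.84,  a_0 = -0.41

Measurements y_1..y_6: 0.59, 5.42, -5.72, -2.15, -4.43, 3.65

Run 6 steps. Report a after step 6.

a_post = 6.7803

step 1: x_pred=-0.6872  r=1.2772  x^+=-0.0716  v^+=-1.2252  a^+=0.5343
step 2: x_pred=-0.7898  r=6.2098  x^+=2.2033  v^+=3.5083  a^+=5.1254
step 3: x_pred=5.8442  r=-11.5642  x^+=0.2703  v^+=-1.0836  a^+=-3.4245
step 4: x_pred=-1.2926  r=-0.8574  x^+=-1.7059  v^+=-4.0491  a^+=-4.0584
step 5: x_pred=-5.4659  r=1.0359  x^+=-4.9666  v^+=-6.1213  a^+=-3.2925
step 6: x_pred=-9.9740  r=13.6240  x^+=-3.4073  v^+=1.1832  a^+=6.7803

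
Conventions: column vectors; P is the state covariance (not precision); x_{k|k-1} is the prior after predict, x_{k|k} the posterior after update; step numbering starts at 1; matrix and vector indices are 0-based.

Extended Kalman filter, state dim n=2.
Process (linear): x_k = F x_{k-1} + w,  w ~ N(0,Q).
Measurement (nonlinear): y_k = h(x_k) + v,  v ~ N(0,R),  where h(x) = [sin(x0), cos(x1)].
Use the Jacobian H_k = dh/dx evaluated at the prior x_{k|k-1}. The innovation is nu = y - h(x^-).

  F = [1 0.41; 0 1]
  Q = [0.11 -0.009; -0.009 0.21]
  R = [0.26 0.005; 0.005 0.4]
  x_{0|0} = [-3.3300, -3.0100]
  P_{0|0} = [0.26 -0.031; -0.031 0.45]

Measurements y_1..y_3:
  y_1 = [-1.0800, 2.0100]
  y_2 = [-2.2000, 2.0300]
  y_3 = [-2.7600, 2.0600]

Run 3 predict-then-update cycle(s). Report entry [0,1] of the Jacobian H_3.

H_jac[0,1] = 0.0000

step 1: x^-=[-4.5641, -3.0100]  P^-=[0.4202 0.1445; 0.1445 0.6600]  H_jac=[-0.1477 0.0000; 0.0000 0.1312]  S=[0.2692 0.0022; 0.0022 0.4114]  K=[-0.2310 0.0473; -0.0810 0.2110]  nu=[-2.0690, 3.0014]  x^+=[-3.9440, -2.2092]  P^+=[0.4050 0.1355; 0.1355 0.6400]
step 2: x^-=[-4.8498, -2.2092]  P^-=[0.7337 0.3889; 0.3889 0.8500]  H_jac=[0.1370 0.0000; 0.0000 0.8031]  S=[0.2738 0.0478; 0.0478 0.9482]  K=[0.3123 0.3136; 0.0695 0.7164]  nu=[-3.1906, 2.6259]  x^+=[-5.0227, -0.5498]  P^+=[0.6043 0.1582; 0.1582 0.3573]
step 3: x^-=[-5.2482, -0.5498]  P^-=[0.9041 0.2956; 0.2956 0.5673]  H_jac=[0.5105 0.0000; 0.0000 0.5225]  S=[0.4956 0.0839; 0.0839 0.5549]  K=[0.9073 0.1413; 0.2197 0.5010]  nu=[-3.6199, 1.2074]  x^+=[-8.3620, -0.7404]  P^+=[0.4635 0.1168; 0.1168 0.3856]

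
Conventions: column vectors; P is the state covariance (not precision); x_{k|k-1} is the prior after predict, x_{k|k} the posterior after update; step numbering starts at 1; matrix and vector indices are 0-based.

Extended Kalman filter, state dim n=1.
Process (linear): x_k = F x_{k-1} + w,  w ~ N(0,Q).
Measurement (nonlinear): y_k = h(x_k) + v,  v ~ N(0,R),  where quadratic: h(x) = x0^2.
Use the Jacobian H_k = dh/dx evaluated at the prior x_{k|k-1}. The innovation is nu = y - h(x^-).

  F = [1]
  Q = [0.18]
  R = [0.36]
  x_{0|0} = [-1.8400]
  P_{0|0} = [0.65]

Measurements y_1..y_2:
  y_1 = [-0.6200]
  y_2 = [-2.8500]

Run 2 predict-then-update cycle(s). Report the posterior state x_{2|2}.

x_post = [0.5060]

step 1: x^-=[-1.8400]  P^-=[0.8300]  H_jac=[-3.6800]  S=[11.6002]  K=[-0.2633]  nu=[-4.0056]  x^+=[-0.7853]  P^+=[0.0258]
step 2: x^-=[-0.7853]  P^-=[0.2058]  H_jac=[-1.5706]  S=[0.8676]  K=[-0.3725]  nu=[-3.4667]  x^+=[0.5060]  P^+=[0.0854]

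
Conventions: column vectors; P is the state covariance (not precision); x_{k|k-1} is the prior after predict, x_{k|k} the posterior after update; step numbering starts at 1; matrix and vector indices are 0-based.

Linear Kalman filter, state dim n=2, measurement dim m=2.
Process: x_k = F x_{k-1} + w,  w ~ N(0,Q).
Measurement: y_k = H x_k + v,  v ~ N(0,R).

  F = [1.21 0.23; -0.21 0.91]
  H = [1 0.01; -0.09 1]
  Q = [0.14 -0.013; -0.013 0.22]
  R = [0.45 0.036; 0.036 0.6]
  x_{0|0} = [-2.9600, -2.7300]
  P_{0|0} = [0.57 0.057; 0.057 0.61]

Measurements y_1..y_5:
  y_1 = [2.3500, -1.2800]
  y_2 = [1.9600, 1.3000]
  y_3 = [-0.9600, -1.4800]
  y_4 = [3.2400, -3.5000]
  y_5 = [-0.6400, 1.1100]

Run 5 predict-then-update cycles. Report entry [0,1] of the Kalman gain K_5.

K[0,1] = -0.0437

step 1: x^-=[-4.2095, -1.8627]  P^-=[1.0385 0.0298; 0.0298 0.7285]  S=[1.4892 -0.0204; -0.0204 1.3315]  K=[0.6971 -0.0371; 0.0324 0.5456]  nu=[6.5781, 0.2038]  x^+=[0.3683, -1.5384]  P^+=[0.3120 0.0309; 0.0309 0.3313]
step 2: x^-=[0.0919, -1.4773]  P^-=[0.6316 0.0096; 0.0096 0.4963]  S=[1.0818 -0.0063; -0.0063 1.0997]  K=[0.5837 -0.0396; 0.0161 0.4506]  nu=[1.8829, 2.7856]  x^+=[1.0805, -0.1918]  P^+=[0.2610 0.0207; 0.0207 0.2728]
step 3: x^-=[1.2633, -0.4014]  P^-=[0.5481 -0.0004; -0.0004 0.4495]  S=[0.9982 -0.0092; -0.0092 1.0540]  K=[0.5487 -0.0424; 0.0080 0.4266]  nu=[-2.2192, -0.9649]  x^+=[0.0864, -0.8309]  P^+=[0.2452 0.0164; 0.0164 0.2577]
step 4: x^-=[-0.0866, -0.7742]  P^-=[0.5218 -0.0041; -0.0041 0.4380]  S=[0.9718 -0.0107; -0.0107 1.0429]  K=[0.5365 -0.0435; 0.0049 0.4203]  nu=[3.3343, -2.7335]  x^+=[1.8209, -1.9069]  P^+=[0.2397 0.0148; 0.0148 0.2537]
step 5: x^-=[1.7648, -2.1177]  P^-=[0.5126 -0.0052; -0.0052 0.4350]  S=[0.9625 -0.0110; -0.0110 1.0401]  K=[0.5320 -0.0437; 0.0039 0.4187]  nu=[-2.3836, 3.3865]  x^+=[0.3486, -0.7089]  P^+=[0.2377 0.0143; 0.0143 0.2527]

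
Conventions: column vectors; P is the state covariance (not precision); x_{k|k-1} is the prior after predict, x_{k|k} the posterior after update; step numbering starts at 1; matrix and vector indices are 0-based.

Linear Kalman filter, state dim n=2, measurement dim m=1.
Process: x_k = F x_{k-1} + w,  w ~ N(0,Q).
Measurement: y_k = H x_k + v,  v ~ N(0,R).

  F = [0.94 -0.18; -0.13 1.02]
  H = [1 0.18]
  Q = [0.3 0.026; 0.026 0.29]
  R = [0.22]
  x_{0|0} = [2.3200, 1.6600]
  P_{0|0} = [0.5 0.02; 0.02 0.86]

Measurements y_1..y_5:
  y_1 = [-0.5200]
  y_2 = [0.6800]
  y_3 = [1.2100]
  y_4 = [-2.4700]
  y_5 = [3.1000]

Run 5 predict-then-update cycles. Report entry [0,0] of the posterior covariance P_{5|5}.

P_post[0,0] = 0.2818

step 1: x^-=[1.8820, 1.3916]  P^-=[0.7629 -0.1734; -0.1734 1.1879]  S=[0.9590]  K=[0.7630; 0.0422]  nu=[-2.6525]  x^+=[-0.1418, 1.2797]  P^+=[0.2046 -0.2042; -0.2042 1.1862]
step 2: x^-=[-0.3637, 1.3237]  P^-=[0.5883 -0.4174; -0.4174 1.5817]  S=[0.7093]  K=[0.7235; -0.1870]  nu=[0.8054]  x^+=[0.2191, 1.1731]  P^+=[0.2170 -0.3214; -0.3214 1.5569]
step 3: x^-=[-0.0052, 1.1680]  P^-=[0.6510 -0.6020; -0.6020 1.9987]  S=[0.7190]  K=[0.7547; -0.3370]  nu=[1.0050]  x^+=[0.7532, 0.8294]  P^+=[0.2415 -0.4192; -0.4192 1.9171]
step 4: x^-=[0.5587, 0.7481]  P^-=[0.7173 -0.7672; -0.7672 2.3998]  S=[0.7389]  K=[0.7839; -0.4537]  nu=[-3.1634]  x^+=[-1.9212, 2.1834]  P^+=[0.2633 -0.5044; -0.5044 2.2477]
step 5: x^-=[-2.1989, 2.4768]  P^-=[0.7761 -0.9143; -0.9143 2.7667]  S=[0.7566]  K=[0.8083; -0.5501]  nu=[4.8531]  x^+=[1.7237, -0.1931]  P^+=[0.2818 -0.5778; -0.5778 2.5377]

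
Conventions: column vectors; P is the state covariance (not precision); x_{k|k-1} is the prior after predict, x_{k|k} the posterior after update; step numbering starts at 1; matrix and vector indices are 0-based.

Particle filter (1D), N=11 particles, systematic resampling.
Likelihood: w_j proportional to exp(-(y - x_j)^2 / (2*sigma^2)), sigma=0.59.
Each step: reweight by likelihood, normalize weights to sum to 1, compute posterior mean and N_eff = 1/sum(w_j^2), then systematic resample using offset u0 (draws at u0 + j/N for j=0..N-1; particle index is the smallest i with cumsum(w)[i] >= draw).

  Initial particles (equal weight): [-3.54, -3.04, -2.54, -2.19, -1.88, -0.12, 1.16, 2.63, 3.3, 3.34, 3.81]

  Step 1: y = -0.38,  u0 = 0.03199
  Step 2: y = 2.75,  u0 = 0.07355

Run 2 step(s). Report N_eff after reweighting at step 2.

N_eff = 10.0000

step 1: w=[0.0000, 0.0000, 0.0012, 0.0091, 0.0399, 0.9162, 0.0335, 0.0000, 0.0000, 0.0000, 0.0000]  mean=-0.1693  Neff=1.1872  idx=[4, 5, 5, 5, 5, 5, 5, 5, 5, 5, 5]
step 2: w=[0.0000, 0.1000, 0.1000, 0.1000, 0.1000, 0.1000, 0.1000, 0.1000, 0.1000, 0.1000, 0.1000]  mean=-0.1200  Neff=10.0000  idx=[1, 2, 3, 4, 5, 6, 7, 8, 9, 9, 10]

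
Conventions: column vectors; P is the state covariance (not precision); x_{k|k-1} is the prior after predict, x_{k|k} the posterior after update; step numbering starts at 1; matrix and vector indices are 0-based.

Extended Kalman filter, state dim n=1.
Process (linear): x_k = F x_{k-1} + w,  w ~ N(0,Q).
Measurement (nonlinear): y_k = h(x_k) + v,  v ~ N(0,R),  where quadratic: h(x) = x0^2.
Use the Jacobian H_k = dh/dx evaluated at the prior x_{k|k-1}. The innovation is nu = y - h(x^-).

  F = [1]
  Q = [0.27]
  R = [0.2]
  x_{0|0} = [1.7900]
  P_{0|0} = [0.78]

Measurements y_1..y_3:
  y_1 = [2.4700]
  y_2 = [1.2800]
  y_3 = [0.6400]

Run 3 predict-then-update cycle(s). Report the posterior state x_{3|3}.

x_post = [0.9093]

step 1: x^-=[1.7900]  P^-=[1.0500]  H_jac=[3.5800]  S=[13.6572]  K=[0.2752]  nu=[-0.7341]  x^+=[1.5879]  P^+=[0.0154]
step 2: x^-=[1.5879]  P^-=[0.2854]  H_jac=[3.1759]  S=[3.0784]  K=[0.2944]  nu=[-1.2416]  x^+=[1.2224]  P^+=[0.0185]
step 3: x^-=[1.2224]  P^-=[0.2885]  H_jac=[2.4448]  S=[1.9246]  K=[0.3665]  nu=[-0.8543]  x^+=[0.9093]  P^+=[0.0300]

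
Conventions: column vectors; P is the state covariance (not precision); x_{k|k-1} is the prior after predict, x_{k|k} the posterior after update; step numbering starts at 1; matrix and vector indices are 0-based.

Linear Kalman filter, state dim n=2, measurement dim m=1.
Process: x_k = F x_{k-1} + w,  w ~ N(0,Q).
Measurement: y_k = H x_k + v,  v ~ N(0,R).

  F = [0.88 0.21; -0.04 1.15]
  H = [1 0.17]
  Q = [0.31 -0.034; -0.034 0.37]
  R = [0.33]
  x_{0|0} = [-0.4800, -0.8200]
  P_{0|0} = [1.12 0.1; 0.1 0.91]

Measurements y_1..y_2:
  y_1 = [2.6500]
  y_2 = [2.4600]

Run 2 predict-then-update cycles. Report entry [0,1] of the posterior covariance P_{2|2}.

P_post[0,1] = -0.1512

step 1: x^-=[-0.5946, -0.9238]  P^-=[1.2544 0.2467; 0.2467 1.5661]  S=[1.7136]  K=[0.7565; 0.2993]  nu=[3.4016]  x^+=[1.9788, 0.0944]  P^+=[0.2737 -0.1413; -0.1413 1.4125]
step 2: x^-=[1.7612, 0.0295]  P^-=[0.5320 0.1556; 0.1556 2.2515]  S=[0.9800]  K=[0.5699; 0.5494]  nu=[0.6938]  x^+=[2.1566, 0.4106]  P^+=[0.2138 -0.1512; -0.1512 1.9557]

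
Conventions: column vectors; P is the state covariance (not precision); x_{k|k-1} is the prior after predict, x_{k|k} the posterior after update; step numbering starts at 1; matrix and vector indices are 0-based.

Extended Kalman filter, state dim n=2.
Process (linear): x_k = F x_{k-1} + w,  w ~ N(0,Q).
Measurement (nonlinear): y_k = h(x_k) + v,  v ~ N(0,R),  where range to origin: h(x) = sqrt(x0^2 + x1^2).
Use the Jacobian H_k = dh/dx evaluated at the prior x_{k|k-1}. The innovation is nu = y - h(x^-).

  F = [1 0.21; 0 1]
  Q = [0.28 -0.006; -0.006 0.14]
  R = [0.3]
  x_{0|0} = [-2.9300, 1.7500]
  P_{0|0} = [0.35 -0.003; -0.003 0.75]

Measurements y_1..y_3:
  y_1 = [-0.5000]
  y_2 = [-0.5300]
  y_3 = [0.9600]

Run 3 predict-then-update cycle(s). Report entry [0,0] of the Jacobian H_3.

H_jac[0,0] = 0.6247

step 1: x^-=[-2.5625, 1.7500]  P^-=[0.6618 0.1485; 0.1485 0.8900]  H_jac=[-0.8258 0.5640]  S=[0.8961]  K=[-0.5165; 0.4233]  nu=[-3.6030]  x^+=[-0.7017, 0.2249]  P^+=[0.4228 0.3444; 0.3444 0.7294]
step 2: x^-=[-0.6545, 0.2249]  P^-=[0.8796 0.4916; 0.4916 0.8694]  H_jac=[-0.9457 0.3250]  S=[0.8764]  K=[-0.7669; -0.2081]  nu=[-1.2220]  x^+=[0.2827, 0.4792]  P^+=[0.3641 0.3517; 0.3517 0.8315]
step 3: x^-=[0.3834, 0.4792]  P^-=[0.8285 0.5203; 0.5203 0.9715]  H_jac=[0.6247 0.7808]  S=[1.7234]  K=[0.5361; 0.6288]  nu=[0.3464]  x^+=[0.5690, 0.6969]  P^+=[0.3332 -0.0606; -0.0606 0.2901]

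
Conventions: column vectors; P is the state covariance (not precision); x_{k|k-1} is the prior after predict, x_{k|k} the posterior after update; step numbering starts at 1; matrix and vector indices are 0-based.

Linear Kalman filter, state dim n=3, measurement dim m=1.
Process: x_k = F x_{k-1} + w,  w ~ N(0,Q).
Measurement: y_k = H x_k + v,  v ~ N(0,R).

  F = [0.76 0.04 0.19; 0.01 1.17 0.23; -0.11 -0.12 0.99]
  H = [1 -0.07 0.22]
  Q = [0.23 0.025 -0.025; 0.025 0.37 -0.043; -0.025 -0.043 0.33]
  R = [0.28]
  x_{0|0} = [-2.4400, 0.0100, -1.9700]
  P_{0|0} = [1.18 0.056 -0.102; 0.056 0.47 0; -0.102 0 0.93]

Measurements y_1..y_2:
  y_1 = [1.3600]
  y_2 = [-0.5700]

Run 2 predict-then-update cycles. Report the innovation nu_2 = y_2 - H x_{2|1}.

innov = [-0.7107]

step 1: x^-=[-2.2283, -0.4658, -1.6831]  P^-=[0.9198 0.1284 -0.0309; 0.1284 1.0635 0.0958; -0.0309 0.0958 1.2862]  S=[1.2328]  K=[0.7333; 0.0609; 0.1990]  nu=[3.9260]  x^+=[0.6508, -0.2269, -0.9018]  P^+=[0.2569 0.0734 -0.2108; 0.0734 1.0590 0.0808; -0.2108 0.0808 1.2374]
step 2: x^-=[0.3142, -0.4664, -0.9371]  P^-=[0.3695 0.1773 0.0213; 0.1773 1.9294 0.1749; 0.0213 0.1749 1.5898]  S=[0.7151]  K=[0.5060; 0.1129; 0.5018]  nu=[-0.7107]  x^+=[-0.0454, -0.5466, -1.2937]  P^+=[0.1865 0.1365 -0.1602; 0.1365 1.9203 0.1344; -0.1602 0.1344 1.4097]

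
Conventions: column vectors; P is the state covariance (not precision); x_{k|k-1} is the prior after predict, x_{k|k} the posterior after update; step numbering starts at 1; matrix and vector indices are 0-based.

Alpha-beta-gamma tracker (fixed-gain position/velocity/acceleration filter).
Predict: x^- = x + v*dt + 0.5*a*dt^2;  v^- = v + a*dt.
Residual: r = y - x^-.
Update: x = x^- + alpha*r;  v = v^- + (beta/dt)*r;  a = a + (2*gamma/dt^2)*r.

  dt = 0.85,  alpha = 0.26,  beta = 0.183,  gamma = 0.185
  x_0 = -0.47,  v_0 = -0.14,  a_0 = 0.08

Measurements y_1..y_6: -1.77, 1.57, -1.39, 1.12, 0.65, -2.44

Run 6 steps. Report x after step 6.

x_post = 1.6225

step 1: x_pred=-0.5601  r=-1.2099  x^+=-0.8747  v^+=-0.3325  a^+=-0.5396
step 2: x_pred=-1.3522  r=2.9222  x^+=-0.5924  v^+=-0.1620  a^+=0.9569
step 3: x_pred=-0.3845  r=-1.0055  x^+=-0.6459  v^+=0.4349  a^+=0.4420
step 4: x_pred=-0.1166  r=1.2366  x^+=0.2049  v^+=1.0768  a^+=1.0752
step 5: x_pred=1.5086  r=-0.8586  x^+=1.2854  v^+=1.8059  a^+=0.6355
step 6: x_pred=3.0499  r=-5.4899  x^+=1.6225  v^+=1.1641  a^+=-2.1759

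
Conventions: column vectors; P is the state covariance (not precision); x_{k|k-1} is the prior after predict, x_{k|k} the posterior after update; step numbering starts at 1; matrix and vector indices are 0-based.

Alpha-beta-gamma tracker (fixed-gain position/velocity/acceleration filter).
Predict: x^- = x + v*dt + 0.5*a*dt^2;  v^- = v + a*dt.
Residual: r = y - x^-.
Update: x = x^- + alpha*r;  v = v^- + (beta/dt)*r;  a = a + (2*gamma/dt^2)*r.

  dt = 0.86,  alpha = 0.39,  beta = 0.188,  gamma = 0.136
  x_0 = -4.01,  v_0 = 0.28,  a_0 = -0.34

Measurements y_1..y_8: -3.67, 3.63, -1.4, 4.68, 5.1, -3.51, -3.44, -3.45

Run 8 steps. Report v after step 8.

v_post = -11.3227

step 1: x_pred=-3.8949  r=0.2249  x^+=-3.8072  v^+=0.0368  a^+=-0.2573
step 2: x_pred=-3.8707  r=7.5007  x^+=-0.9454  v^+=1.4552  a^+=2.5012
step 3: x_pred=1.2310  r=-2.6310  x^+=0.2049  v^+=3.0311  a^+=1.5336
step 4: x_pred=3.3788  r=1.3012  x^+=3.8863  v^+=4.6345  a^+=2.0122
step 5: x_pred=8.6161  r=-3.5161  x^+=7.2448  v^+=5.5964  a^+=0.7191
step 6: x_pred=12.3236  r=-15.8336  x^+=6.1485  v^+=2.7535  a^+=-5.1040
step 7: x_pred=6.6290  r=-10.0690  x^+=2.7021  v^+=-3.8371  a^+=-8.8070
step 8: x_pred=-3.8546  r=0.4046  x^+=-3.6968  v^+=-11.3227  a^+=-8.6582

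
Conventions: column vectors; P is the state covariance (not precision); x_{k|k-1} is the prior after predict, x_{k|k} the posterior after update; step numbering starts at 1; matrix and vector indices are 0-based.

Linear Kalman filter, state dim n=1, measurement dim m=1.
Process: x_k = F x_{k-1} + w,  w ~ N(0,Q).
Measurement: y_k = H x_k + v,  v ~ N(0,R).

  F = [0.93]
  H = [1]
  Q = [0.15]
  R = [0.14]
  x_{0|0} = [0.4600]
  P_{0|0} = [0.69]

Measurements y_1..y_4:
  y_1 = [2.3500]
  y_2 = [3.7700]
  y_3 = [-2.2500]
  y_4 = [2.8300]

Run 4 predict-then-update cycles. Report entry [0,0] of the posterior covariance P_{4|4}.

P_post[0,0] = 0.0863

step 1: x^-=[0.4278]  P^-=[0.7468]  S=[0.8868]  K=[0.8421]  nu=[1.9222]  x^+=[2.0465]  P^+=[0.1179]
step 2: x^-=[1.9033]  P^-=[0.2520]  S=[0.3920]  K=[0.6428]  nu=[1.8667]  x^+=[3.1033]  P^+=[0.0900]
step 3: x^-=[2.8860]  P^-=[0.2278]  S=[0.3678]  K=[0.6194]  nu=[-5.1360]  x^+=[-0.2952]  P^+=[0.0867]
step 4: x^-=[-0.2745]  P^-=[0.2250]  S=[0.3650]  K=[0.6164]  nu=[3.1045]  x^+=[1.6392]  P^+=[0.0863]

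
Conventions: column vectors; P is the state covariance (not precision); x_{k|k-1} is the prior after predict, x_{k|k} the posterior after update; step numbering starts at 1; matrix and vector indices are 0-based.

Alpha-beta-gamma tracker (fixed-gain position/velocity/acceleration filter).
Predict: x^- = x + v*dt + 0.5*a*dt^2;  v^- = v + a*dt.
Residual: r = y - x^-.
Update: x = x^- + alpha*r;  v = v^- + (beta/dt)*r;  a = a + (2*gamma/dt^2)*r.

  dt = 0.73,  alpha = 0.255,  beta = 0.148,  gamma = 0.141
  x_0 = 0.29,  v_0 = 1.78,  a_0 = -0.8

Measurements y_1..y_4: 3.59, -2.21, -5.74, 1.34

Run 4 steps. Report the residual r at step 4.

step 1: x_pred=1.3762  r=2.2138  x^+=1.9407  v^+=1.6448  a^+=0.3715
step 2: x_pred=3.2404  r=-5.4504  x^+=1.8506  v^+=0.8110  a^+=-2.5128
step 3: x_pred=1.7731  r=-7.5131  x^+=-0.1428  v^+=-2.5466  a^+=-6.4885
step 4: x_pred=-3.7306  r=5.0706  x^+=-2.4376  v^+=-6.2552  a^+=-3.8053

resid = 5.0706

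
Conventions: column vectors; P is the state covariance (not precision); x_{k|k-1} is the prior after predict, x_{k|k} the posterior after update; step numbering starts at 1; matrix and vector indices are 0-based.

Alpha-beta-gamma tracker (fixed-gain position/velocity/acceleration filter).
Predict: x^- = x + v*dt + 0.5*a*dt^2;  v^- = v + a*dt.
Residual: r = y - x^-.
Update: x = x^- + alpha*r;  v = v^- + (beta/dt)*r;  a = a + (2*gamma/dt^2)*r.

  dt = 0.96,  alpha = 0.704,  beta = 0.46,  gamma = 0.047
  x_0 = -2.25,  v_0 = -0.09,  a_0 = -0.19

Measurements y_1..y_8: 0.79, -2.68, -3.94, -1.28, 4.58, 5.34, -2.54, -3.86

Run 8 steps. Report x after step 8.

x_post = -2.9218

step 1: x_pred=-2.4240  r=3.2140  x^+=-0.1613  v^+=1.2676  a^+=0.1378
step 2: x_pred=1.1191  r=-3.7991  x^+=-1.5555  v^+=-0.4205  a^+=-0.2497
step 3: x_pred=-2.0742  r=-1.8658  x^+=-3.3877  v^+=-1.5542  a^+=-0.4400
step 4: x_pred=-5.0825  r=3.8025  x^+=-2.4055  v^+=-0.1546  a^+=-0.0521
step 5: x_pred=-2.5780  r=7.1580  x^+=2.4612  v^+=3.2252  a^+=0.6779
step 6: x_pred=5.8699  r=-0.5299  x^+=5.4968  v^+=3.6222  a^+=0.6239
step 7: x_pred=9.2616  r=-11.8016  x^+=0.9533  v^+=-1.4338  a^+=-0.5798
step 8: x_pred=-0.6904  r=-3.1696  x^+=-2.9218  v^+=-3.5092  a^+=-0.9031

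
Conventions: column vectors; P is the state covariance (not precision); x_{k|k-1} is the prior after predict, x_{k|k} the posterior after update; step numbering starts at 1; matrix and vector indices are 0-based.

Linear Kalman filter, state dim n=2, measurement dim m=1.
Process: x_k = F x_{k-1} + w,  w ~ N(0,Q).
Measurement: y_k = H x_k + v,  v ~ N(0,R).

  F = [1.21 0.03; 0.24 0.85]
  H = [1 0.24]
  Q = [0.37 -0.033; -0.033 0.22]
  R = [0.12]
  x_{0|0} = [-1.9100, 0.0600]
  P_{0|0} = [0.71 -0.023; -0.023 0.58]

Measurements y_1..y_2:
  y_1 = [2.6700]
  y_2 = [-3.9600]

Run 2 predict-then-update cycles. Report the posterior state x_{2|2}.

step 1: x^-=[-2.3093, -0.4074]  P^-=[1.4084 0.1642; 0.1642 0.6706]  S=[1.6458]  K=[0.8797; 0.1975]  nu=[5.0771]  x^+=[2.1569, 0.5955]  P^+=[0.1348 -0.1218; -0.1218 0.6063]
step 2: x^-=[2.6277, 1.0238]  P^-=[0.5591 -0.1046; -0.1046 0.6161]  S=[0.6644]  K=[0.8037; 0.0652]  nu=[-6.8334]  x^+=[-2.8645, 0.5783]  P^+=[0.1299 -0.1394; -0.1394 0.6133]

x_post = [-2.8645, 0.5783]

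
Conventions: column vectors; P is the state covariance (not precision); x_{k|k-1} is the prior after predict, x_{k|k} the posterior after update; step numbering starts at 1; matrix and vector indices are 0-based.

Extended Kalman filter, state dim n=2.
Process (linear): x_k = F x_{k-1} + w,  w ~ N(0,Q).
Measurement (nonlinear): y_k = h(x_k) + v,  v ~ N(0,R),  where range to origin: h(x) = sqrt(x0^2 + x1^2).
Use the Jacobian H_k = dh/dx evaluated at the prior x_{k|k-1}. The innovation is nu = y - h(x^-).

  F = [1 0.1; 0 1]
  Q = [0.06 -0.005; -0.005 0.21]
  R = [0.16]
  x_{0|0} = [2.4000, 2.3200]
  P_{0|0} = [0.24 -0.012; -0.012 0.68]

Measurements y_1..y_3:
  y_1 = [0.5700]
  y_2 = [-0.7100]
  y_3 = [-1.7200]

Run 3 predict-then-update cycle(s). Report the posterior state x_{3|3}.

x_post = [0.0981, -1.3515]

step 1: x^-=[2.6320, 2.3200]  P^-=[0.3044 0.0510; 0.0510 0.8900]  H_jac=[0.7502 0.6612]  S=[0.7710]  K=[0.3399; 0.8129]  nu=[-2.9385]  x^+=[1.6332, -0.0687]  P^+=[0.2153 -0.1620; -0.1620 0.3805]
step 2: x^-=[1.6263, -0.0687]  P^-=[0.2467 -0.1290; -0.1290 0.5905]  H_jac=[0.9991 -0.0422]  S=[0.4182]  K=[0.6024; -0.3677]  nu=[-2.3378]  x^+=[0.2180, 0.7910]  P^+=[0.0949 -0.0363; -0.0363 0.5340]
step 3: x^-=[0.2971, 0.7910]  P^-=[0.1530 0.0121; 0.0121 0.7440]  H_jac=[0.3516 0.9362]  S=[0.8389]  K=[0.0776; 0.8353]  nu=[-2.5649]  x^+=[0.0981, -1.3515]  P^+=[0.1480 -0.0423; -0.0423 0.1587]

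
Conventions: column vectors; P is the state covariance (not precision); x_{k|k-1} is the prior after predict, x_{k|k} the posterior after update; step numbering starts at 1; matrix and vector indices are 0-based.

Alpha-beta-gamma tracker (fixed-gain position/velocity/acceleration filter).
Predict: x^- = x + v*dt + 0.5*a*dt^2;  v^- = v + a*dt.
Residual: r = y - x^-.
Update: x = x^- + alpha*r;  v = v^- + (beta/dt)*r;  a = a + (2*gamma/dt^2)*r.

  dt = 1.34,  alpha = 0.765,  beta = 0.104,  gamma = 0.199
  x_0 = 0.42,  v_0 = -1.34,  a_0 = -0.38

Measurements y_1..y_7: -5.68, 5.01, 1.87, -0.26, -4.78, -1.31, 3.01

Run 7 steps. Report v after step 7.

step 1: x_pred=-1.7168  r=-3.9632  x^+=-4.7486  v^+=-2.1568  a^+=-1.2585
step 2: x_pred=-8.7686  r=13.7786  x^+=1.7720  v^+=-2.7738  a^+=1.7956
step 3: x_pred=-0.3327  r=2.2027  x^+=1.3524  v^+=-0.1967  a^+=2.2838
step 4: x_pred=3.1392  r=-3.3992  x^+=0.5388  v^+=2.5998  a^+=1.5304
step 5: x_pred=5.3966  r=-10.1766  x^+=-2.3885  v^+=3.8607  a^+=-0.7253
step 6: x_pred=2.1337  r=-3.4437  x^+=-0.5007  v^+=2.6216  a^+=-1.4886
step 7: x_pred=1.6757  r=1.3343  x^+=2.6964  v^+=0.7304  a^+=-1.1928

v_post = 0.7304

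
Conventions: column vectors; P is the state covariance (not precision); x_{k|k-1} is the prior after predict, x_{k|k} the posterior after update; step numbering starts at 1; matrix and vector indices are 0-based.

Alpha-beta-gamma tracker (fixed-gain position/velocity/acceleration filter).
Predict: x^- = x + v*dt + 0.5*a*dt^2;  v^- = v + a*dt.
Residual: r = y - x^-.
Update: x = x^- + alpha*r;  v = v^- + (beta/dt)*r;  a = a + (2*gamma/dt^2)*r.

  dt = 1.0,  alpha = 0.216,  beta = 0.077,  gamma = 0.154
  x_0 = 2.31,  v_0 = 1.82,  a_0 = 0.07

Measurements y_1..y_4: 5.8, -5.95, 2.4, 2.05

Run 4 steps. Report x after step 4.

step 1: x_pred=4.1650  r=1.6350  x^+=4.5182  v^+=2.0159  a^+=0.5736
step 2: x_pred=6.8208  r=-12.7708  x^+=4.0623  v^+=1.6061  a^+=-3.3598
step 3: x_pred=3.9885  r=-1.5885  x^+=3.6454  v^+=-1.8760  a^+=-3.8491
step 4: x_pred=-0.1552  r=2.2052  x^+=0.3211  v^+=-5.5554  a^+=-3.1699

x_post = 0.3211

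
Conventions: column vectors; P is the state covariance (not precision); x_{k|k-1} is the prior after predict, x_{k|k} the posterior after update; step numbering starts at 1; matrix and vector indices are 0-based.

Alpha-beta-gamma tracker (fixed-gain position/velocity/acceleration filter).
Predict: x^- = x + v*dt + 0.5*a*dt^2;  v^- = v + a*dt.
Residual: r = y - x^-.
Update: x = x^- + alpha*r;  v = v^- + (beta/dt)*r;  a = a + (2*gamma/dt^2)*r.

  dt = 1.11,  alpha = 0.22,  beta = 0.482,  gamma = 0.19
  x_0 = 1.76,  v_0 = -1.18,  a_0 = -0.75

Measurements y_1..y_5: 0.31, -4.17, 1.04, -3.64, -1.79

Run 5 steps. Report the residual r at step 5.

step 1: x_pred=-0.0118  r=0.3218  x^+=0.0590  v^+=-1.8727  a^+=-0.6507
step 2: x_pred=-2.4207  r=-1.7493  x^+=-2.8055  v^+=-3.3547  a^+=-1.1903
step 3: x_pred=-7.2625  r=8.3025  x^+=-5.4359  v^+=-1.0707  a^+=1.3704
step 4: x_pred=-5.7802  r=2.1402  x^+=-5.3093  v^+=1.3798  a^+=2.0304
step 5: x_pred=-2.5269  r=0.7369  x^+=-2.3648  v^+=3.9535  a^+=2.2577

resid = 0.7369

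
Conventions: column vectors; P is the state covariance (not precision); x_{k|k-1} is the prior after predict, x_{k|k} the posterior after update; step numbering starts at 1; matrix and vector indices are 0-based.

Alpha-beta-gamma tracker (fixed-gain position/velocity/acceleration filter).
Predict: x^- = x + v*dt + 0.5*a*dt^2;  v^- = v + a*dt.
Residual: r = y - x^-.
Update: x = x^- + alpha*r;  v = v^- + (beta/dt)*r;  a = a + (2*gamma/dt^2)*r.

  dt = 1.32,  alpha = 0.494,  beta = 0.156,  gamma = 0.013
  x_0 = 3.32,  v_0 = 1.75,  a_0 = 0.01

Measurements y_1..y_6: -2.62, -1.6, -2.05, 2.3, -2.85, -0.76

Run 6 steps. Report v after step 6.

v_post = -0.8086

step 1: x_pred=5.6387  r=-8.2587  x^+=1.5589  v^+=0.7872  a^+=-0.1132
step 2: x_pred=2.4993  r=-4.0993  x^+=0.4743  v^+=0.1532  a^+=-0.1744
step 3: x_pred=0.5246  r=-2.5746  x^+=-0.7473  v^+=-0.3813  a^+=-0.2128
step 4: x_pred=-1.4359  r=3.7359  x^+=0.4096  v^+=-0.2207  a^+=-0.1571
step 5: x_pred=-0.0185  r=-2.8315  x^+=-1.4173  v^+=-0.7626  a^+=-0.1993
step 6: x_pred=-2.5976  r=1.8376  x^+=-1.6898  v^+=-0.8086  a^+=-0.1719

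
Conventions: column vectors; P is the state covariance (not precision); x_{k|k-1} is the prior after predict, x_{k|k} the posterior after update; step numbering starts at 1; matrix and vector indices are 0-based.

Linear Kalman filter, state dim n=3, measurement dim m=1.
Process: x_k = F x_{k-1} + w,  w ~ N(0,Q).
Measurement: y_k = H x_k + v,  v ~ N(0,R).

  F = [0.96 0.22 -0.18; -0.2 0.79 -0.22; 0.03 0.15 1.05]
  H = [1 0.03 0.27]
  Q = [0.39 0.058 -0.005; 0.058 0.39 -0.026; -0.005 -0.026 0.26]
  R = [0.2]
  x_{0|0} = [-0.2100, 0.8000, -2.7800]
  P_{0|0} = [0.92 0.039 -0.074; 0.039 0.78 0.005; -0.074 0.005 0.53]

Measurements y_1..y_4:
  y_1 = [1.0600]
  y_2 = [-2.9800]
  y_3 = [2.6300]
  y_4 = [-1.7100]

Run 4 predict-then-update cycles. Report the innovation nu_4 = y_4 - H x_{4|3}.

innov = [-4.4300]

step 1: x^-=[0.4748, 1.2856, -2.8053]  P^-=[1.3344 0.0778 -0.1202; 0.0778 0.9187 -0.0418; -0.1202 -0.0418 0.8600]  S=[1.5370]  K=[0.8486; 0.0612; 0.0720]  nu=[1.3041]  x^+=[1.5814, 1.3654, -2.7114]  P^+=[0.2276 -0.0020 -0.2142; -0.0020 0.9129 -0.0485; -0.2142 -0.0485 0.8520]
step 2: x^-=[2.3066, 1.3589, -2.5947]  P^-=[0.7486 0.2520 -0.3543; 0.2520 1.0088 -0.1082; -0.3543 -0.1082 1.1913]  S=[0.8584]  K=[0.7694; 0.2948; -0.0418]  nu=[-4.6268]  x^+=[-1.2535, -0.0051, -2.4012]  P^+=[0.2404 0.0573 -0.3267; 0.0573 0.9342 -0.0977; -0.3267 -0.0977 1.1898]
step 3: x^-=[-0.7722, 0.7749, -2.5597]  P^-=[0.8401 0.3381 -0.5309; 0.3381 1.0273 -0.1990; -0.5309 -0.1990 1.5421]  S=[0.8838]  K=[0.7998; 0.3566; -0.1364]  nu=[4.0701]  x^+=[2.4832, 2.2264, -3.1147]  P^+=[0.2747 0.0860 -0.4345; 0.0860 0.9149 -0.1560; -0.4345 -0.1560 1.5257]
step 4: x^-=[3.4343, 1.9475, -2.8620]  P^-=[0.9357 0.3920 -0.7098; 0.3920 1.0346 -0.3023; -0.7098 -0.3023 1.8872]  S=[0.9096]  K=[0.8310; 0.3753; -0.2301]  nu=[-4.4300]  x^+=[-0.2470, 0.2848, -1.8425]  P^+=[0.3076 0.1083 -0.5358; 0.1083 0.9065 -0.2238; -0.5358 -0.2238 1.8390]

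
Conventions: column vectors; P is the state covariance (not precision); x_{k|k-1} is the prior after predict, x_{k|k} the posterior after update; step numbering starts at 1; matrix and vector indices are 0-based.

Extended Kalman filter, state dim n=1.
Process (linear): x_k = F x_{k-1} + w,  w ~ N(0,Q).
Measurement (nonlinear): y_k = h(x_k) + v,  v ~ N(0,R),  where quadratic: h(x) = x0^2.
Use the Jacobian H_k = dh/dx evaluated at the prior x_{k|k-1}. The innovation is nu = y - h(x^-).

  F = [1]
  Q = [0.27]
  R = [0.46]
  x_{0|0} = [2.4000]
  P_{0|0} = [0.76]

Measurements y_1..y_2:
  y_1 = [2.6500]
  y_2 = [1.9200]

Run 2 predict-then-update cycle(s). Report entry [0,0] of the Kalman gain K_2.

K[0,0] = 0.2513

step 1: x^-=[2.4000]  P^-=[1.0300]  H_jac=[4.8000]  S=[24.1912]  K=[0.2044]  nu=[-3.1100]  x^+=[1.7644]  P^+=[0.0196]
step 2: x^-=[1.7644]  P^-=[0.2896]  H_jac=[3.5288]  S=[4.0661]  K=[0.2513]  nu=[-1.1931]  x^+=[1.4645]  P^+=[0.0328]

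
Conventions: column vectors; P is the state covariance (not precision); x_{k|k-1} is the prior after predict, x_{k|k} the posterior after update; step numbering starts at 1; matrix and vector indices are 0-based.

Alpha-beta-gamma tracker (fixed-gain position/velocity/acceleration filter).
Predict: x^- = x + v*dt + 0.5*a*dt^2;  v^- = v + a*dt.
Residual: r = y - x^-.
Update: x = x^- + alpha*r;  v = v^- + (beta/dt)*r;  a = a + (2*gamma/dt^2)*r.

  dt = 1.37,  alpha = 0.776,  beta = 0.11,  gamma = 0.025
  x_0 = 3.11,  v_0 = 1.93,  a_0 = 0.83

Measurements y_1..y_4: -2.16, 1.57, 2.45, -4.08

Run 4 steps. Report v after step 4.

v_post = 3.0137

step 1: x_pred=6.5330  r=-8.6930  x^+=-0.2128  v^+=2.3691  a^+=0.5984
step 2: x_pred=3.5945  r=-2.0245  x^+=2.0235  v^+=3.0264  a^+=0.5445
step 3: x_pred=6.6806  r=-4.2306  x^+=3.3977  v^+=3.4327  a^+=0.4318
step 4: x_pred=8.5056  r=-12.5856  x^+=-1.2608  v^+=3.0137  a^+=0.0965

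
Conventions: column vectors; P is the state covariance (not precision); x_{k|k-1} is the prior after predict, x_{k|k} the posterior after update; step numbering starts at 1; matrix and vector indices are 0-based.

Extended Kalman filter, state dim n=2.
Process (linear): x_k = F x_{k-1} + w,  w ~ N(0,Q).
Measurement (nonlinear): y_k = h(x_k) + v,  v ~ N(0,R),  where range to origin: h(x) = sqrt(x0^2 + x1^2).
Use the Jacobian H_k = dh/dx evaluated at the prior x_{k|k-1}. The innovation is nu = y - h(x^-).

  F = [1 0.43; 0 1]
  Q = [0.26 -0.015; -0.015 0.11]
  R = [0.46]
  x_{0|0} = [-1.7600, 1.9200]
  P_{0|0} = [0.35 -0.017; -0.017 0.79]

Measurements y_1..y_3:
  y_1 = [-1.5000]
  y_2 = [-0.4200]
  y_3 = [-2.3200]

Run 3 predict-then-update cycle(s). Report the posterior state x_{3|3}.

x_post = [-1.1210, -0.8154]

step 1: x^-=[-0.9344, 1.9200]  P^-=[0.7415 0.3077; 0.3077 0.9000]  H_jac=[-0.4376 0.8992]  S=[1.0875]  K=[-0.0439; 0.6203]  nu=[-3.6353]  x^+=[-0.7747, -0.3351]  P^+=[0.7394 0.3373; 0.3373 0.4815]
step 2: x^-=[-0.9188, -0.3351]  P^-=[1.3785 0.5294; 0.5294 0.5915]  H_jac=[-0.9395 -0.3426]  S=[2.0869]  K=[-0.7075; -0.3354]  nu=[-1.3980]  x^+=[0.0703, 0.1338]  P^+=[0.3340 0.0341; 0.0341 0.3567]
step 3: x^-=[0.1278, 0.1338]  P^-=[0.6893 0.1725; 0.1725 0.4667]  H_jac=[0.6906 0.7232]  S=[1.2052]  K=[0.4985; 0.3789]  nu=[-2.5051]  x^+=[-1.1210, -0.8154]  P^+=[0.3898 -0.0551; -0.0551 0.2937]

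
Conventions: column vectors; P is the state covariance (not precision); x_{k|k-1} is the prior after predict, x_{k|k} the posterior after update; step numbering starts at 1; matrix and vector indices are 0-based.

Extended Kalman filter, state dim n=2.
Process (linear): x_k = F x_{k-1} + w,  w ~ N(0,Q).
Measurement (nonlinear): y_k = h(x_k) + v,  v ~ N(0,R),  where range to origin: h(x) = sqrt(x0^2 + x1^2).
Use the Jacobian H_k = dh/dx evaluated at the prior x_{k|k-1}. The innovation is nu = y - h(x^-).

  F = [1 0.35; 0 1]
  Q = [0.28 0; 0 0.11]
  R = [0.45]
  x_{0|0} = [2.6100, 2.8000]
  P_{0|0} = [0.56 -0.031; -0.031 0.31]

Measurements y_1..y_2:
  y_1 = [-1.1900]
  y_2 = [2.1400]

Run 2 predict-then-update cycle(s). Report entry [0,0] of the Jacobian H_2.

H_jac[0,0] = 0.4380

step 1: x^-=[3.5900, 2.8000]  P^-=[0.8563 0.0775; 0.0775 0.4200]  H_jac=[0.7885 0.6150]  S=[1.2164]  K=[0.5942; 0.2626]  nu=[-5.7428]  x^+=[0.1774, 1.2920]  P^+=[0.4267 -0.1123; -0.1123 0.3361]
step 2: x^-=[0.6296, 1.2920]  P^-=[0.6693 0.0053; 0.0053 0.4461]  H_jac=[0.4380 0.8990]  S=[0.9431]  K=[0.3159; 0.4277]  nu=[0.7027]  x^+=[0.8516, 1.5926]  P^+=[0.5751 -0.1221; -0.1221 0.2736]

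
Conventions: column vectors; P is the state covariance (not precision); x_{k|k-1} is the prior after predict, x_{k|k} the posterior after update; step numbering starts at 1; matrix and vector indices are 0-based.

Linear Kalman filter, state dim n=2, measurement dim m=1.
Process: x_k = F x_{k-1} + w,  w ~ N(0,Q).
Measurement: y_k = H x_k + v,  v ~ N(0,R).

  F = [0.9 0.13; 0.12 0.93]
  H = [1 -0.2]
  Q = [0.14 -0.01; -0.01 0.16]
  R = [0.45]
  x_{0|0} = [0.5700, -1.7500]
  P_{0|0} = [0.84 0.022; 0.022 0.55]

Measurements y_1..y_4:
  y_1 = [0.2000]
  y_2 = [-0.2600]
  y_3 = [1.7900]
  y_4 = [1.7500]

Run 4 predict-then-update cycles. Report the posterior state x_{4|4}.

x_post = [0.7988, -0.8283]

step 1: x^-=[0.2855, -1.5591]  P^-=[0.8348 0.1660; 0.1660 0.6527]  S=[1.2446]  K=[0.6441; 0.0285]  nu=[-0.3973]  x^+=[0.0296, -1.5704]  P^+=[0.3185 0.1431; 0.1431 0.6517]
step 2: x^-=[-0.1775, -1.4569]  P^-=[0.4425 0.2252; 0.2252 0.7602]  S=[0.8328]  K=[0.4772; 0.0879]  nu=[-0.3739]  x^+=[-0.3559, -1.4898]  P^+=[0.2528 0.1903; 0.1903 0.7538]
step 3: x^-=[-0.5140, -1.4282]  P^-=[0.4020 0.2707; 0.2707 0.8580]  S=[0.7781]  K=[0.4471; 0.1273]  nu=[2.0184]  x^+=[0.3885, -1.1712]  P^+=[0.2465 0.2264; 0.2264 0.8454]
step 4: x^-=[0.1974, -1.0426]  P^-=[0.4069 0.3118; 0.3118 0.9453]  S=[0.7700]  K=[0.4475; 0.1595]  nu=[1.3441]  x^+=[0.7988, -0.8283]  P^+=[0.2527 0.2569; 0.2569 0.9257]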